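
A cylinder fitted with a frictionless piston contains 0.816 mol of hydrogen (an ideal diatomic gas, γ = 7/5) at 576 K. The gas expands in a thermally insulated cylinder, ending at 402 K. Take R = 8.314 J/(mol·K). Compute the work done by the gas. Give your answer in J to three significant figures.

Adiabatic ⇒ Q = 0, so W_by = −ΔU = nCᵥ(T₁ − T₂).
Cᵥ = 5R/2 = 20.79 J/(mol·K).
W = (0.816)(20.79)(576 − 402) = 2951 J.

W ≈ 2950 J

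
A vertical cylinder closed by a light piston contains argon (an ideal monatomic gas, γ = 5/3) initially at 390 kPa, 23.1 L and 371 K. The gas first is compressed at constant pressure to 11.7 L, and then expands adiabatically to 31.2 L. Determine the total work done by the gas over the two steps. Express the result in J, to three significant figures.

W_total ≈ -1160 J

Step 1 (isobaric): W = PΔV = (390 kPa)(11.7 − 23.1 L) = -4446 J.
After step 1: P = 390 kPa, V = 11.7 L, T = 187.9 K.
Step 2 (adiabatic): W = (P₁V₁ − P₂V₂)/(γ−1) = (4563 − 2373)/0.667 = 3285 J.
W_total = -4446 + 3285 = -1161 J.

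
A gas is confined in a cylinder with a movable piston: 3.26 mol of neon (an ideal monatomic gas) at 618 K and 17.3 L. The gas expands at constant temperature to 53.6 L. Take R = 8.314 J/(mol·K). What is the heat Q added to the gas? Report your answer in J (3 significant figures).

Isothermal ⇒ ΔU = 0, so Q = W = nRT ln(V₂/V₁).
Q = (3.26)(8.314)(618) ln(53.6/17.3) = 16750 × 1.131 = 18942 J.

Q ≈ 18900 J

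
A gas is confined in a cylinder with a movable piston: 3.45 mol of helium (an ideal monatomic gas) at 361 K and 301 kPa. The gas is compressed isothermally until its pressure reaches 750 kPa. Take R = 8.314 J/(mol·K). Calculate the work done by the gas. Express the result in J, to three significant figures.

W ≈ -9450 J

Isothermal process: W = nRT ln(V₂/V₁) = nRT ln(P₁/P₂).
W = (3.45)(8.314)(361) × ln(301/750)
  = 10355 × ln(0.4013) = 10355 × -0.913
W_by_gas = -9453 J.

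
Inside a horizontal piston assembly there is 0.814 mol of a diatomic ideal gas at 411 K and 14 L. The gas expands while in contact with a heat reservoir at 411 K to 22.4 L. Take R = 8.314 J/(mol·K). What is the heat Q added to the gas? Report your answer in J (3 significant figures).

Q ≈ 1310 J

Isothermal ⇒ ΔU = 0, so Q = W = nRT ln(V₂/V₁).
Q = (0.814)(8.314)(411) ln(22.4/14) = 2781 × 0.47 = 1307 J.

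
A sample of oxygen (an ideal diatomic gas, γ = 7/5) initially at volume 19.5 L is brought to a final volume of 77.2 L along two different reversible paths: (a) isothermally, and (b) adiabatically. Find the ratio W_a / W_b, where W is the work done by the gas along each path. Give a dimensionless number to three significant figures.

Path (a) isothermal: W = P₁V₁ ln(V₂/V₁) → W_a/(P₁V₁) = 1.376.
Path (b) adiabatic: W = P₁V₁(1 − (V₁/V₂)^(γ−1))/(γ−1) → W_b/(P₁V₁) = 1.058.
W_a / W_b = 1.376 / 1.058 = 1.3.

W_a / W_b ≈ 1.30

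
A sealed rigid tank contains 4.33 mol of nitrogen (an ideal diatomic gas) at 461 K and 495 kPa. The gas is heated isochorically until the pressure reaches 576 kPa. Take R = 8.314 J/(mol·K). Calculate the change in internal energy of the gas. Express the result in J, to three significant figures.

Constant volume ⇒ W = 0, so Q = ΔU = nCᵥΔT with Cᵥ = 5R/2 = 20.79 J/(mol·K).
At constant V, T₂/T₁ = P₂/P₁ ⇒ ΔT = T₁(P₂/P₁ − 1) = 461·(576/495 − 1) = 75.44 K.
ΔU = (4.33)(20.79)(75.44) = 6789 J.

ΔU ≈ 6790 J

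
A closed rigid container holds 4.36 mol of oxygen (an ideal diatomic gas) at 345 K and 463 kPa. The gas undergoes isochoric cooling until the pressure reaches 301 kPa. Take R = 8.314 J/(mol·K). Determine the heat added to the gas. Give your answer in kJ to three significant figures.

Q ≈ -10.9 kJ

Constant volume ⇒ W = 0, so Q = ΔU = nCᵥΔT with Cᵥ = 5R/2 = 20.79 J/(mol·K).
At constant V, T₂/T₁ = P₂/P₁ ⇒ ΔT = T₁(P₂/P₁ − 1) = 345·(301/463 − 1) = -120.7 K.
ΔU = (4.36)(20.79)(-120.7) = -10939 J.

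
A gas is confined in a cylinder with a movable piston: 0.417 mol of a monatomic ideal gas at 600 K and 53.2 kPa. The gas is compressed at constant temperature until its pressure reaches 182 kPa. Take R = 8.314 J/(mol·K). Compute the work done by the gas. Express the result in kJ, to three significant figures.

W ≈ -2.56 kJ

Isothermal process: W = nRT ln(V₂/V₁) = nRT ln(P₁/P₂).
W = (0.417)(8.314)(600) × ln(53.2/182)
  = 2080 × ln(0.2923) = 2080 × -1.23
W_by_gas = -2558 J.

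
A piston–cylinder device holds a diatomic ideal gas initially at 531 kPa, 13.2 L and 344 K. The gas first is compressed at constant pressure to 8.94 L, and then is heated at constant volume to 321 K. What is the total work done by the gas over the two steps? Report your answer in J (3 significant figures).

Step 1 (isobaric): W = PΔV = (531 kPa)(8.94 − 13.2 L) = -2262 J.
Step 2 (isochoric): W = 0 (constant volume).
W_total = -2262 + 0 = -2262 J.

W_total ≈ -2260 J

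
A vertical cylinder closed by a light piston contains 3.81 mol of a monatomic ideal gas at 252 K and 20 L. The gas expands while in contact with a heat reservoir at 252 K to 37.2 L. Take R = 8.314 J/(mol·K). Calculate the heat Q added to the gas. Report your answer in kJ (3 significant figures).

Isothermal ⇒ ΔU = 0, so Q = W = nRT ln(V₂/V₁).
Q = (3.81)(8.314)(252) ln(37.2/20) = 7982 × 0.6206 = 4954 J.

Q ≈ 4.95 kJ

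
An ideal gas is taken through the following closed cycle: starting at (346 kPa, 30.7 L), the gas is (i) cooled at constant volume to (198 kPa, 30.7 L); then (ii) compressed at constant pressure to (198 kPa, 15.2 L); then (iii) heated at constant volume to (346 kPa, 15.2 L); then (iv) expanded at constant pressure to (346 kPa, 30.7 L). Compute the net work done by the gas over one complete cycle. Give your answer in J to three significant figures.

W_net ≈ 2290 J

Constant-volume legs do no work.
W(ii) = (198)(15.2 − 30.7) = -3069 J; W(iv) = (346)(30.7 − 15.2) = 5363 J.
W_net = -3069 + 5363 = 2294 J (the clockwise enclosed area).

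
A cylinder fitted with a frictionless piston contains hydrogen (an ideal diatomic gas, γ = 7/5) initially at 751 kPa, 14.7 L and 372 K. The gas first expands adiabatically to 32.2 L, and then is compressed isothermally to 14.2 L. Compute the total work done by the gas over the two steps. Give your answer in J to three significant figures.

Step 1 (adiabatic): W = (P₁V₁ − P₂V₂)/(γ−1) = (11040 − 8068)/0.4 = 7430 J.
After step 1: P = 250.5 kPa, V = 32.2 L, T = 271.8 K.
Step 2 (isothermal): W = P₁V₁ ln(V₂/V₁) = (8068) ln(14.2/32.2) = -6605 J.
W_total = 7430 − 6605 = 825.3 J.

W_total ≈ 825 J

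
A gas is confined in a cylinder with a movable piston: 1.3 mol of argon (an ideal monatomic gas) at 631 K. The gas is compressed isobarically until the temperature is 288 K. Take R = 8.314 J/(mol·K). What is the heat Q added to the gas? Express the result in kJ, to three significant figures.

Isobaric: W = nRΔT = (1.3)(8.314)(-343) = -3707 J.
ΔU = nCᵥΔT with Cᵥ = 3R/2: ΔU = (1.3)(12.47)(-343) = -5561 J.
Q = ΔU + W = -5561 − 3707 = -9268 J.

Q ≈ -9.27 kJ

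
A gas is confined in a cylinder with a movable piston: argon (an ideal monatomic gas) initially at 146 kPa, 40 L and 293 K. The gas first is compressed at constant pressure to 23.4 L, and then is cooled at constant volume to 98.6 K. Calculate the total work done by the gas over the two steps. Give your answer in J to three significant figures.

W_total ≈ -2420 J

Step 1 (isobaric): W = PΔV = (146 kPa)(23.4 − 40 L) = -2424 J.
Step 2 (isochoric): W = 0 (constant volume).
W_total = -2424 + 0 = -2424 J.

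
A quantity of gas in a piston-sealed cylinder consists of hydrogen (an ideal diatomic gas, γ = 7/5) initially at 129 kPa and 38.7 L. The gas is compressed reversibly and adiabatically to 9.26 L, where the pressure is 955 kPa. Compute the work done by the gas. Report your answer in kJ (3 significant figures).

W ≈ -9.63 kJ

Adiabatic: W = (P₁V₁ − P₂V₂)/(γ − 1) with γ = 7/5.
P₁V₁ = 4992 J, P₂V₂ = 8843 J.
W = (4992 − 8843) / 0.4 = -9628 J.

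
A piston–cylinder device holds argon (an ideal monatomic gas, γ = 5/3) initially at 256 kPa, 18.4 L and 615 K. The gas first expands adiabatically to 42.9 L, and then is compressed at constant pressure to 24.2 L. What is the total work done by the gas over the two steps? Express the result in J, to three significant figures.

Step 1 (adiabatic): W = (P₁V₁ − P₂V₂)/(γ−1) = (4710 − 2679)/0.667 = 3047 J.
After step 1: P = 62.45 kPa, V = 42.9 L, T = 349.8 K.
Step 2 (isobaric): W = PΔV = (62.45 kPa)(24.2 − 42.9 L) = -1168 J.
W_total = 3047 − 1168 = 1879 J.

W_total ≈ 1880 J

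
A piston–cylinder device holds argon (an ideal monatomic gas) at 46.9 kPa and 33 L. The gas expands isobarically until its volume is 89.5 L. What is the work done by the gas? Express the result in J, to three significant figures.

W ≈ 2650 J

Isobaric: W = P ΔV.
W = (46.9 kPa)(89.5 − 33 L) = (46.9)(56.5) = 2650 J.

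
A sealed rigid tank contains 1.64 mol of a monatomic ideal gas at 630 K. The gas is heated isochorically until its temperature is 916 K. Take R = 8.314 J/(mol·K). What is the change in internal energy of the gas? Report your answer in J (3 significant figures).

Constant volume ⇒ W = 0, so Q = ΔU = nCᵥΔT with Cᵥ = 3R/2 = 12.47 J/(mol·K).
ΔU = (1.64)(12.47)(916 − 630) = 5849 J.

ΔU ≈ 5850 J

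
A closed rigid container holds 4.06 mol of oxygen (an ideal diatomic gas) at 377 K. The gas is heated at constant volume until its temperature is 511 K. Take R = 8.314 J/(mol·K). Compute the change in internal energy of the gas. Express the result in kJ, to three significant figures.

Constant volume ⇒ W = 0, so Q = ΔU = nCᵥΔT with Cᵥ = 5R/2 = 20.79 J/(mol·K).
ΔU = (4.06)(20.79)(511 − 377) = 11308 J.

ΔU ≈ 11.3 kJ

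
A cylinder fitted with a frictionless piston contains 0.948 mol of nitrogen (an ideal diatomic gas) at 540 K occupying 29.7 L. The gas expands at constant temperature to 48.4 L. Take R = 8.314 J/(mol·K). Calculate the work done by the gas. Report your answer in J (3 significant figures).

W ≈ 2080 J

Isothermal: W = nRT ln(V₂/V₁).
W = (0.948)(8.314)(540) × ln(48.4/29.7)
  = 4256 × 0.4884
W_by_gas = 2078 J.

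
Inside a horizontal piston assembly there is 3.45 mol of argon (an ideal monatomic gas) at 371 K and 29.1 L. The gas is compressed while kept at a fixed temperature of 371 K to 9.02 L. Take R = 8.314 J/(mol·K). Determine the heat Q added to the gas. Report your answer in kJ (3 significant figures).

Isothermal ⇒ ΔU = 0, so Q = W = nRT ln(V₂/V₁).
Q = (3.45)(8.314)(371) ln(9.02/29.1) = 10642 × -1.171 = -12464 J.

Q ≈ -12.5 kJ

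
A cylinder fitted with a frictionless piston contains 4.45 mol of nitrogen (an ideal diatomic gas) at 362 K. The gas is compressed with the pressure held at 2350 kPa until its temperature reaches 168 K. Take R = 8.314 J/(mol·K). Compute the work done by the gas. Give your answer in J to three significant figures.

W ≈ -7180 J

Isobaric: W = P ΔV = nR ΔT.
W = (4.45)(8.314)(168 − 362) = -7177 J.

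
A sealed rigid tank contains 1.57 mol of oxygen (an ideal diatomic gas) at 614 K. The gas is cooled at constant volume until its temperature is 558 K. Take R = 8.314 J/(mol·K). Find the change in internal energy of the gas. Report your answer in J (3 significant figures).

Constant volume ⇒ W = 0, so Q = ΔU = nCᵥΔT with Cᵥ = 5R/2 = 20.79 J/(mol·K).
ΔU = (1.57)(20.79)(558 − 614) = -1827 J.

ΔU ≈ -1830 J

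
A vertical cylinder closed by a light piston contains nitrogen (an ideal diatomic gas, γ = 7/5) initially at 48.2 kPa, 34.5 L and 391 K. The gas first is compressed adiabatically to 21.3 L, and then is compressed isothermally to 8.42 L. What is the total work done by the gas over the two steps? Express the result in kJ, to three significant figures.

W_total ≈ -2.76 kJ

Step 1 (adiabatic): W = (P₁V₁ − P₂V₂)/(γ−1) = (1663 − 2017)/0.4 = -884.5 J.
After step 1: P = 94.68 kPa, V = 21.3 L, T = 474.2 K.
Step 2 (isothermal): W = P₁V₁ ln(V₂/V₁) = (2017) ln(8.42/21.3) = -1872 J.
W_total = -884.5 − 1872 = -2756 J.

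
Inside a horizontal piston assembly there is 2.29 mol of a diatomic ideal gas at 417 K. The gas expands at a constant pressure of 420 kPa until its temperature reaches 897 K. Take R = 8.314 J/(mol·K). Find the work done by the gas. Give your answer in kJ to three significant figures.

Isobaric: W = P ΔV = nR ΔT.
W = (2.29)(8.314)(897 − 417) = 9139 J.

W ≈ 9.14 kJ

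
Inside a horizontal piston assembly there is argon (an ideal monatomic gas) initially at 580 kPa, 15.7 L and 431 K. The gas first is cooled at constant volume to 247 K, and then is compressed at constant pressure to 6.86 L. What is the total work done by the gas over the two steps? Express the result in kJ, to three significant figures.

W_total ≈ -2.94 kJ

Step 1 (isochoric): W = 0 (constant volume).
After step 1: P = 332.4 kPa (V unchanged).
Step 2 (isobaric): W = PΔV = (332.4 kPa)(6.86 − 15.7 L) = -2938 J.
W_total = 0 − 2938 = -2938 J.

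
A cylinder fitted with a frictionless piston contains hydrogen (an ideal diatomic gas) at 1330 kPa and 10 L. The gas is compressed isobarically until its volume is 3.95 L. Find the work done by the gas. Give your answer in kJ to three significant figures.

Isobaric: W = P ΔV.
W = (1330 kPa)(3.95 − 10 L) = (1330)(-6.05) = -8046 J.

W ≈ -8.05 kJ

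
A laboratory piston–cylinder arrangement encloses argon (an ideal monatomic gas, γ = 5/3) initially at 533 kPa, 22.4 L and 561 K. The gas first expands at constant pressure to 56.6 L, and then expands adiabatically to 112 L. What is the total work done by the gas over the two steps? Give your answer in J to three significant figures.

W_total ≈ 34800 J

Step 1 (isobaric): W = PΔV = (533 kPa)(56.6 − 22.4 L) = 18229 J.
After step 1: P = 533 kPa, V = 56.6 L, T = 1418 K.
Step 2 (adiabatic): W = (P₁V₁ − P₂V₂)/(γ−1) = (30168 − 19140)/0.667 = 16542 J.
W_total = 18229 + 16542 = 34770 J.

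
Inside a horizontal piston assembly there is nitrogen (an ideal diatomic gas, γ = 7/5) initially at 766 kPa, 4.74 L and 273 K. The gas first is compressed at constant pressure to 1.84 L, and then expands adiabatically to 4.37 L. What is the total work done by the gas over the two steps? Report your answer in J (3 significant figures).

Step 1 (isobaric): W = PΔV = (766 kPa)(1.84 − 4.74 L) = -2221 J.
After step 1: P = 766 kPa, V = 1.84 L, T = 106 K.
Step 2 (adiabatic): W = (P₁V₁ − P₂V₂)/(γ−1) = (1409 − 997.2)/0.4 = 1031 J.
W_total = -2221 + 1031 = -1191 J.

W_total ≈ -1190 J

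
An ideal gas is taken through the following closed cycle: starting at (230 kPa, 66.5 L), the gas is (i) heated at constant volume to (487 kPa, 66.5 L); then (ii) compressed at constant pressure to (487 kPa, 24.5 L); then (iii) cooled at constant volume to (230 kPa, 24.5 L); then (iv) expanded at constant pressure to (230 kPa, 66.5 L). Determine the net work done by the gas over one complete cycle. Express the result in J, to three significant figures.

Constant-volume legs do no work.
W(ii) = (487)(24.5 − 66.5) = -20454 J; W(iv) = (230)(66.5 − 24.5) = 9660 J.
W_net = -20454 + 9660 = -10794 J (the counter-clockwise enclosed area).

W_net ≈ -10800 J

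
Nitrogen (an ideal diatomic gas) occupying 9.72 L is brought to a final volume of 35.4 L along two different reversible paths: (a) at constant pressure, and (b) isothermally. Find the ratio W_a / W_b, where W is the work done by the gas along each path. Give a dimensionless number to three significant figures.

W_a / W_b ≈ 2.04

Path (a) isobaric: W = P₁(V₂ − V₁) → W_a/(P₁V₁) = 2.642.
Path (b) isothermal: W = P₁V₁ ln(V₂/V₁) → W_b/(P₁V₁) = 1.293.
W_a / W_b = 2.642 / 1.293 = 2.044.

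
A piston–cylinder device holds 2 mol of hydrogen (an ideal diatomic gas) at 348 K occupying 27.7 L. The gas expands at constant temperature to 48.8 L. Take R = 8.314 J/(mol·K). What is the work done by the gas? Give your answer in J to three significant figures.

Isothermal: W = nRT ln(V₂/V₁).
W = (2)(8.314)(348) × ln(48.8/27.7)
  = 5787 × 0.5663
W_by_gas = 3277 J.

W ≈ 3280 J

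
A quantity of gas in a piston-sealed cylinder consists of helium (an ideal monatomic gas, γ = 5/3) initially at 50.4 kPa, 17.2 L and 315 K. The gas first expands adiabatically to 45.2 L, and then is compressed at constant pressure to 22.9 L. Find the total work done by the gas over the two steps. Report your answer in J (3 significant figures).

Step 1 (adiabatic): W = (P₁V₁ − P₂V₂)/(γ−1) = (866.9 − 455.2)/0.667 = 617.5 J.
After step 1: P = 10.07 kPa, V = 45.2 L, T = 165.4 K.
Step 2 (isobaric): W = PΔV = (10.07 kPa)(22.9 − 45.2 L) = -224.6 J.
W_total = 617.5 − 224.6 = 392.9 J.

W_total ≈ 393 J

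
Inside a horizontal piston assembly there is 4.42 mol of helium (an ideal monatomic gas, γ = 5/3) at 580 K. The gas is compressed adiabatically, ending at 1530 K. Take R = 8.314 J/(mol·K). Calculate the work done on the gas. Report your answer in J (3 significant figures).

Adiabatic ⇒ Q = 0, so W_by = −ΔU = nCᵥ(T₁ − T₂).
Cᵥ = 3R/2 = 12.47 J/(mol·K).
W = (4.42)(12.47)(580 − 1530) = -52366 J.
Work on gas = −W_by = 52366 J.

W ≈ 52400 J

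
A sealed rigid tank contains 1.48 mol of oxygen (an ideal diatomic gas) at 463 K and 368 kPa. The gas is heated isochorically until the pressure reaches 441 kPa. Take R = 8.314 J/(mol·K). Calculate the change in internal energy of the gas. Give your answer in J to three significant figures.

ΔU ≈ 2830 J

Constant volume ⇒ W = 0, so Q = ΔU = nCᵥΔT with Cᵥ = 5R/2 = 20.79 J/(mol·K).
At constant V, T₂/T₁ = P₂/P₁ ⇒ ΔT = T₁(P₂/P₁ − 1) = 463·(441/368 − 1) = 91.85 K.
ΔU = (1.48)(20.79)(91.85) = 2825 J.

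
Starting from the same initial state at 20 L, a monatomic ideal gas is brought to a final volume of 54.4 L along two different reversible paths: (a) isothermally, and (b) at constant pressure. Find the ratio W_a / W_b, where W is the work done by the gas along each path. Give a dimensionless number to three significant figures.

Path (a) isothermal: W = P₁V₁ ln(V₂/V₁) → W_a/(P₁V₁) = 1.001.
Path (b) isobaric: W = P₁(V₂ − V₁) → W_b/(P₁V₁) = 1.72.
W_a / W_b = 1.001 / 1.72 = 0.5818.

W_a / W_b ≈ 0.582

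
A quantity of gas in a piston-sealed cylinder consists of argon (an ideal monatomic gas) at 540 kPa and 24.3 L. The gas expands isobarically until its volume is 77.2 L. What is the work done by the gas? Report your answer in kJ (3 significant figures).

W ≈ 28.6 kJ

Isobaric: W = P ΔV.
W = (540 kPa)(77.2 − 24.3 L) = (540)(52.9) = 28566 J.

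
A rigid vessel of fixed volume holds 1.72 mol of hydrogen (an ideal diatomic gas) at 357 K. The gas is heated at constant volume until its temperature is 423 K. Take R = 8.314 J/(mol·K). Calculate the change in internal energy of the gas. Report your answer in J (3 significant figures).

Constant volume ⇒ W = 0, so Q = ΔU = nCᵥΔT with Cᵥ = 5R/2 = 20.79 J/(mol·K).
ΔU = (1.72)(20.79)(423 − 357) = 2360 J.

ΔU ≈ 2360 J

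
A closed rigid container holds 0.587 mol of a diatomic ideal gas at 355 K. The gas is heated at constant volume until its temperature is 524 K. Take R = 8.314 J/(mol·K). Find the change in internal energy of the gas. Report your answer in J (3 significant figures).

ΔU ≈ 2060 J

Constant volume ⇒ W = 0, so Q = ΔU = nCᵥΔT with Cᵥ = 5R/2 = 20.79 J/(mol·K).
ΔU = (0.587)(20.79)(524 − 355) = 2062 J.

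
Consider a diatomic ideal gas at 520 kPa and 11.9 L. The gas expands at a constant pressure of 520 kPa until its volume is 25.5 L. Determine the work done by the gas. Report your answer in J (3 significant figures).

Isobaric: W = P ΔV.
W = (520 kPa)(25.5 − 11.9 L) = (520)(13.6) = 7072 J.

W ≈ 7070 J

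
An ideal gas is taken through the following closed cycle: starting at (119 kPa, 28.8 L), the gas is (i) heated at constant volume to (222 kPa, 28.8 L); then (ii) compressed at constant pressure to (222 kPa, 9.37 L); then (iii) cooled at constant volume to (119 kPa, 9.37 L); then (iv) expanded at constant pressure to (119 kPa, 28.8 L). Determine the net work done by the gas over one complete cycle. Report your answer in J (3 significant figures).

Constant-volume legs do no work.
W(ii) = (222)(9.37 − 28.8) = -4313 J; W(iv) = (119)(28.8 − 9.37) = 2312 J.
W_net = -4313 + 2312 = -2001 J (the counter-clockwise enclosed area).

W_net ≈ -2000 J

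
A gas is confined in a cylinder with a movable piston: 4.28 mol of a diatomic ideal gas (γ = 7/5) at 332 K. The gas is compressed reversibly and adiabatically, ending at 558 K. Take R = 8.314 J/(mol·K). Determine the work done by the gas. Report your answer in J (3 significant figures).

W ≈ -20100 J

Adiabatic ⇒ Q = 0, so W_by = −ΔU = nCᵥ(T₁ − T₂).
Cᵥ = 5R/2 = 20.79 J/(mol·K).
W = (4.28)(20.79)(332 − 558) = -20105 J.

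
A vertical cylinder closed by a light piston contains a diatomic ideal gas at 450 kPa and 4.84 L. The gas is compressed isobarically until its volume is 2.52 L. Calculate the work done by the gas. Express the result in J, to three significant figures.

Isobaric: W = P ΔV.
W = (450 kPa)(2.52 − 4.84 L) = (450)(-2.32) = -1044 J.

W ≈ -1040 J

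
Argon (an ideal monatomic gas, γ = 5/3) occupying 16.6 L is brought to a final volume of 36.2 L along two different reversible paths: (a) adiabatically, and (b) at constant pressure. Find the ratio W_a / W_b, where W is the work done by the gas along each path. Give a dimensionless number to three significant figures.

W_a / W_b ≈ 0.515

Path (a) adiabatic: W = P₁V₁(1 − (V₁/V₂)^(γ−1))/(γ−1) → W_a/(P₁V₁) = 0.608.
Path (b) isobaric: W = P₁(V₂ − V₁) → W_b/(P₁V₁) = 1.181.
W_a / W_b = 0.608 / 1.181 = 0.515.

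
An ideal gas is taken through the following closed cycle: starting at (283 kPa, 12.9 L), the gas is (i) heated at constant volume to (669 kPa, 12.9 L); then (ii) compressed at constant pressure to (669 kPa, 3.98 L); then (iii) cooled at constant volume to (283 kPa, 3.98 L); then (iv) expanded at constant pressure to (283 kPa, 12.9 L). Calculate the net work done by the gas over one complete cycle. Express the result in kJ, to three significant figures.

Constant-volume legs do no work.
W(ii) = (669)(3.98 − 12.9) = -5967 J; W(iv) = (283)(12.9 − 3.98) = 2524 J.
W_net = -5967 + 2524 = -3443 J (the counter-clockwise enclosed area).

W_net ≈ -3.44 kJ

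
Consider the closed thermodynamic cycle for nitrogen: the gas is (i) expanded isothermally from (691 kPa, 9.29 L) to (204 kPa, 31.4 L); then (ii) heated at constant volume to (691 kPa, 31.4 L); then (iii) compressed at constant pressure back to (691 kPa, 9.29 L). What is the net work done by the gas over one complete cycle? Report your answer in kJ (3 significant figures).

W_net ≈ -7.46 kJ

Leg (i): W = PᵢVᵢ ln(V_f/Vᵢ) = (6419) ln(31.4/9.29) = 7818 J.
Leg (ii): W = 0.
Leg (iii): W = PΔV = (691)(9.29 − 31.4) = -15278 J.
W_net = 7818 − 15278 = -7460 J.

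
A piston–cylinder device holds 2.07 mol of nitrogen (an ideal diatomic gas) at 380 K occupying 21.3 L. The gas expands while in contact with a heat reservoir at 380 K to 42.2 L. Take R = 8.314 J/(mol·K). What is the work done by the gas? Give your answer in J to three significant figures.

Isothermal: W = nRT ln(V₂/V₁).
W = (2.07)(8.314)(380) × ln(42.2/21.3)
  = 6540 × 0.6837
W_by_gas = 4471 J.

W ≈ 4470 J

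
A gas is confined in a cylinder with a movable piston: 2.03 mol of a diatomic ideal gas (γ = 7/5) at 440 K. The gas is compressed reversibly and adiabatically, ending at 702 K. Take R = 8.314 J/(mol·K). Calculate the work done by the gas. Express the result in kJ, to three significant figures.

W ≈ -11.1 kJ

Adiabatic ⇒ Q = 0, so W_by = −ΔU = nCᵥ(T₁ − T₂).
Cᵥ = 5R/2 = 20.79 J/(mol·K).
W = (2.03)(20.79)(440 − 702) = -11055 J.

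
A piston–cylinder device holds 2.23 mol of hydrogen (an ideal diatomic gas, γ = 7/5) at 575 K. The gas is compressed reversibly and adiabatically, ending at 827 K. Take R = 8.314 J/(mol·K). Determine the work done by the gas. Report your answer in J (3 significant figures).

W ≈ -11700 J

Adiabatic ⇒ Q = 0, so W_by = −ΔU = nCᵥ(T₁ − T₂).
Cᵥ = 5R/2 = 20.79 J/(mol·K).
W = (2.23)(20.79)(575 − 827) = -11680 J.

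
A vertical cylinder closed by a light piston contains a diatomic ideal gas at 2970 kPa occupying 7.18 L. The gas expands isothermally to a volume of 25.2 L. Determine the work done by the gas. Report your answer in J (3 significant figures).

Isothermal: W = nRT ln(V₂/V₁) = P₁V₁ ln(V₂/V₁).
P₁V₁ = (2970 kPa)(7.18 L) = 21325 J.
W = 21325 × ln(25.2/7.18) = 21325 × 1.256
W_by_gas = 26774 J.

W ≈ 26800 J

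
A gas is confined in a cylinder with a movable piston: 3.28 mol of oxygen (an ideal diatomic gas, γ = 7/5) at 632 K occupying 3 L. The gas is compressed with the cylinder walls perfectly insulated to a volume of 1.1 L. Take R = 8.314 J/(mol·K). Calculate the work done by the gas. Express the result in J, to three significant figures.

W ≈ -21300 J

Adiabatic: TV^(γ−1) = const with γ = 7/5.
T₂ = T₁ (V₁/V₂)^(γ−1) = 632 × (3/1.1)^0.4 = 632 × 1.494 = 944.1 K.
W_by = nCᵥ(T₁ − T₂) = (3.28)(20.79)(632 − 944.1) = -21276 J.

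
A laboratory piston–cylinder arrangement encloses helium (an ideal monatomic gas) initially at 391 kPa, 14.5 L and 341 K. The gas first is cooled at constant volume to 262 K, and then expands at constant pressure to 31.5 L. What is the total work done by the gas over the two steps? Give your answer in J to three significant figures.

Step 1 (isochoric): W = 0 (constant volume).
After step 1: P = 300.4 kPa (V unchanged).
Step 2 (isobaric): W = PΔV = (300.4 kPa)(31.5 − 14.5 L) = 5107 J.
W_total = 0 + 5107 = 5107 J.

W_total ≈ 5110 J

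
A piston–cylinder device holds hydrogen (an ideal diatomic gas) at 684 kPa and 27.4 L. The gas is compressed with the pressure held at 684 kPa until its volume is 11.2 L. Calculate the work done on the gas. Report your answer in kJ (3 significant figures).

Isobaric: W = P ΔV.
W = (684 kPa)(11.2 − 27.4 L) = (684)(-16.2) = -11081 J.
Work on gas = −W_by = 11081 J.

W ≈ 11.1 kJ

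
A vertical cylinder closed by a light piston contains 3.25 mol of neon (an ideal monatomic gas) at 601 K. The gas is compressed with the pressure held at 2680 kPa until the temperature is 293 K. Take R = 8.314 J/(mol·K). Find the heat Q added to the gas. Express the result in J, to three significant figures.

Q ≈ -20800 J

Isobaric: W = nRΔT = (3.25)(8.314)(-308) = -8322 J.
ΔU = nCᵥΔT with Cᵥ = 3R/2: ΔU = (3.25)(12.47)(-308) = -12483 J.
Q = ΔU + W = -12483 − 8322 = -20806 J.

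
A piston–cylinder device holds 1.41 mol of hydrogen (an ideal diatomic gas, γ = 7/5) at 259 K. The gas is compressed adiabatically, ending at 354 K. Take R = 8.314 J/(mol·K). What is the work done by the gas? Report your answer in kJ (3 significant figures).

Adiabatic ⇒ Q = 0, so W_by = −ΔU = nCᵥ(T₁ − T₂).
Cᵥ = 5R/2 = 20.79 J/(mol·K).
W = (1.41)(20.79)(259 − 354) = -2784 J.

W ≈ -2.78 kJ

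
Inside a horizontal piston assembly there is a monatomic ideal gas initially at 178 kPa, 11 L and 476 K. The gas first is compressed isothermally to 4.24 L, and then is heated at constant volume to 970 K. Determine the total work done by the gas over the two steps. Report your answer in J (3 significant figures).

Step 1 (isothermal): W = P₁V₁ ln(V₂/V₁) = (1958) ln(4.24/11) = -1867 J.
Step 2 (isochoric): W = 0 (constant volume).
W_total = -1867 + 0 = -1867 J.

W_total ≈ -1870 J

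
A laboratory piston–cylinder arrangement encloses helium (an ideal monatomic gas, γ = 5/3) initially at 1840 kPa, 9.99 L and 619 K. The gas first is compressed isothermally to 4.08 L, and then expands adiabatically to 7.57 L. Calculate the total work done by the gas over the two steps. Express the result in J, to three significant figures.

Step 1 (isothermal): W = P₁V₁ ln(V₂/V₁) = (18382) ln(4.08/9.99) = -16460 J.
After step 1: P = 4505 kPa, V = 4.08 L, T = 619 K.
Step 2 (adiabatic): W = (P₁V₁ − P₂V₂)/(γ−1) = (18382 − 12174)/0.667 = 9312 J.
W_total = -16460 + 9312 = -7149 J.

W_total ≈ -7150 J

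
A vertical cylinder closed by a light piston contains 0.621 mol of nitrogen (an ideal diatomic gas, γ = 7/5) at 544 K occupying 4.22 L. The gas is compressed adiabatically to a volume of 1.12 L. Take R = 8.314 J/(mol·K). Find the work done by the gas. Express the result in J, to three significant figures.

W ≈ -4910 J

Adiabatic: TV^(γ−1) = const with γ = 7/5.
T₂ = T₁ (V₁/V₂)^(γ−1) = 544 × (4.22/1.12)^0.4 = 544 × 1.7 = 924.8 K.
W_by = nCᵥ(T₁ − T₂) = (0.621)(20.79)(544 − 924.8) = -4915 J.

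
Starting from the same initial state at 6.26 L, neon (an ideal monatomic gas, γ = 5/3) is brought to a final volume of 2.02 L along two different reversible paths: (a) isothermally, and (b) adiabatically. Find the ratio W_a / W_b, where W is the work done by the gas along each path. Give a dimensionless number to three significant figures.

Path (a) isothermal: W = P₁V₁ ln(V₂/V₁) → W_a/(P₁V₁) = -1.131.
Path (b) adiabatic: W = P₁V₁(1 − (V₁/V₂)^(γ−1))/(γ−1) → W_b/(P₁V₁) = -1.688.
W_a / W_b = -1.131 / -1.688 = 0.6699.

W_a / W_b ≈ 0.670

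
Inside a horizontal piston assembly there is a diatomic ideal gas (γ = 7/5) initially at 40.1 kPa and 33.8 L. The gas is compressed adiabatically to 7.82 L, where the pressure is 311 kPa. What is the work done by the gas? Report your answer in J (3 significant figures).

Adiabatic: W = (P₁V₁ − P₂V₂)/(γ − 1) with γ = 7/5.
P₁V₁ = 1355 J, P₂V₂ = 2432 J.
W = (1355 − 2432) / 0.4 = -2692 J.

W ≈ -2690 J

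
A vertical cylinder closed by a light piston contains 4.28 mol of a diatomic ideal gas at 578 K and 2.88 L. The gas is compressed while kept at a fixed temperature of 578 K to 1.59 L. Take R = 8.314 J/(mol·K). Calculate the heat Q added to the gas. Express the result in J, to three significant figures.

Q ≈ -12200 J

Isothermal ⇒ ΔU = 0, so Q = W = nRT ln(V₂/V₁).
Q = (4.28)(8.314)(578) ln(1.59/2.88) = 20568 × -0.5941 = -12218 J.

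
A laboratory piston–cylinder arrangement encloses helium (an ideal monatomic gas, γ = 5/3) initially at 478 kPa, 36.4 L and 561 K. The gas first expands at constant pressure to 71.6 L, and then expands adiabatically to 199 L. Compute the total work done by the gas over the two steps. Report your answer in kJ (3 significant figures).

Step 1 (isobaric): W = PΔV = (478 kPa)(71.6 − 36.4 L) = 16826 J.
After step 1: P = 478 kPa, V = 71.6 L, T = 1104 K.
Step 2 (adiabatic): W = (P₁V₁ − P₂V₂)/(γ−1) = (34225 − 17313)/0.667 = 25367 J.
W_total = 16826 + 25367 = 42193 J.

W_total ≈ 42.2 kJ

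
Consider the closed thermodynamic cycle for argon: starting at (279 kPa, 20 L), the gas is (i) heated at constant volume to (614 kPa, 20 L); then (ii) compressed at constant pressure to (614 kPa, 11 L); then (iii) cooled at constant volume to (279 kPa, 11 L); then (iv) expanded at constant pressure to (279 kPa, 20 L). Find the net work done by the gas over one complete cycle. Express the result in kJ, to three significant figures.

Constant-volume legs do no work.
W(ii) = (614)(11 − 20) = -5526 J; W(iv) = (279)(20 − 11) = 2511 J.
W_net = -5526 + 2511 = -3015 J (the counter-clockwise enclosed area).

W_net ≈ -3.02 kJ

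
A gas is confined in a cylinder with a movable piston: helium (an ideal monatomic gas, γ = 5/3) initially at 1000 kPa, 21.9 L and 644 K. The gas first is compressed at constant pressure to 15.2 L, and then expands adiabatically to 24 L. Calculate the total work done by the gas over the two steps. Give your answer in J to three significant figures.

W_total ≈ -715 J

Step 1 (isobaric): W = PΔV = (1000 kPa)(15.2 − 21.9 L) = -6700 J.
After step 1: P = 1000 kPa, V = 15.2 L, T = 447 K.
Step 2 (adiabatic): W = (P₁V₁ − P₂V₂)/(γ−1) = (15200 − 11210)/0.667 = 5985 J.
W_total = -6700 + 5985 = -714.7 J.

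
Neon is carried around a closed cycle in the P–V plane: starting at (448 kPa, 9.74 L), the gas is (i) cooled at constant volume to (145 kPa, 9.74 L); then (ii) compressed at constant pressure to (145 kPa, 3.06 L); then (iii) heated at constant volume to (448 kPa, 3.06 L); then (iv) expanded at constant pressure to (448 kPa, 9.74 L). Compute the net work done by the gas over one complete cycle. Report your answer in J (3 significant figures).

W_net ≈ 2020 J

Constant-volume legs do no work.
W(ii) = (145)(3.06 − 9.74) = -968.6 J; W(iv) = (448)(9.74 − 3.06) = 2993 J.
W_net = -968.6 + 2993 = 2024 J (the clockwise enclosed area).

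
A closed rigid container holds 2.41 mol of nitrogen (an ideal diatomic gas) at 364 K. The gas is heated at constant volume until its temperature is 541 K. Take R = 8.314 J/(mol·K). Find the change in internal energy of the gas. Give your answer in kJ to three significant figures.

Constant volume ⇒ W = 0, so Q = ΔU = nCᵥΔT with Cᵥ = 5R/2 = 20.79 J/(mol·K).
ΔU = (2.41)(20.79)(541 − 364) = 8866 J.

ΔU ≈ 8.87 kJ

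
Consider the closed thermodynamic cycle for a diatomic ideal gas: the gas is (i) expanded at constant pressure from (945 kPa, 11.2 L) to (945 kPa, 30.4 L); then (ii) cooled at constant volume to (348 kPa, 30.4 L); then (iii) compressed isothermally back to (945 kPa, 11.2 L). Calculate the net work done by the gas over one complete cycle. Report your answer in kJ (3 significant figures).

W_net ≈ 7.58 kJ

Leg (i): W = PΔV = (945)(30.4 − 11.2) = 18144 J.
Leg (ii): W = 0.
Leg (iii): W = PᵢVᵢ ln(V_f/Vᵢ) = (10579) ln(11.2/30.4) = -10564 J.
W_net = 18144 − 10564 = 7580 J.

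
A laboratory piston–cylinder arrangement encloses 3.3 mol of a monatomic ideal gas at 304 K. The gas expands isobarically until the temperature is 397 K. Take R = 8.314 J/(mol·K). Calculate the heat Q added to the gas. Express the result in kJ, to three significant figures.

Isobaric: W = nRΔT = (3.3)(8.314)(93) = 2552 J.
ΔU = nCᵥΔT with Cᵥ = 3R/2: ΔU = (3.3)(12.47)(93) = 3827 J.
Q = ΔU + W = 3827 + 2552 = 6379 J.

Q ≈ 6.38 kJ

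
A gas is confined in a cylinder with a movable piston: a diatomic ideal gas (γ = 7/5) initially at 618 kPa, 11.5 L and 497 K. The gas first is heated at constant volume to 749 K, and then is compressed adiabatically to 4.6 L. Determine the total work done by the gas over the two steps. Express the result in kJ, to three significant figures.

Step 1 (isochoric): W = 0 (constant volume).
After step 1: P = 931.4 kPa (V unchanged).
Step 2 (adiabatic): W = (P₁V₁ − P₂V₂)/(γ−1) = (10711 − 15452)/0.4 = -11854 J.
W_total = 0 − 11854 = -11854 J.

W_total ≈ -11.9 kJ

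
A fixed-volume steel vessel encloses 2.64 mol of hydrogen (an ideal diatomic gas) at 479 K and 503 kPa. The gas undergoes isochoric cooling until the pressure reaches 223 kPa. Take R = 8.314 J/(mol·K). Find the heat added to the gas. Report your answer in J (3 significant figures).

Q ≈ -14600 J

Constant volume ⇒ W = 0, so Q = ΔU = nCᵥΔT with Cᵥ = 5R/2 = 20.79 J/(mol·K).
At constant V, T₂/T₁ = P₂/P₁ ⇒ ΔT = T₁(P₂/P₁ − 1) = 479·(223/503 − 1) = -266.6 K.
ΔU = (2.64)(20.79)(-266.6) = -14631 J.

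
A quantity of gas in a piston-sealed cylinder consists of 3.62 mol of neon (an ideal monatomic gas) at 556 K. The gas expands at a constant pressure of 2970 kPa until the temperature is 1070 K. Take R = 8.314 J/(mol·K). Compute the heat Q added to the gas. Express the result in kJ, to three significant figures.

Isobaric: W = nRΔT = (3.62)(8.314)(514) = 15470 J.
ΔU = nCᵥΔT with Cᵥ = 3R/2: ΔU = (3.62)(12.47)(514) = 23205 J.
Q = ΔU + W = 23205 + 15470 = 38674 J.

Q ≈ 38.7 kJ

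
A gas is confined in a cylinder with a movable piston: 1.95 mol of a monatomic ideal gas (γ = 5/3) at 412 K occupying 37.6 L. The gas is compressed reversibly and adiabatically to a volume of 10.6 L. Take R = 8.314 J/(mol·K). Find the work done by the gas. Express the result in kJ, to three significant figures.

Adiabatic: TV^(γ−1) = const with γ = 5/3.
T₂ = T₁ (V₁/V₂)^(γ−1) = 412 × (37.6/10.6)^0.667 = 412 × 2.326 = 958.3 K.
W_by = nCᵥ(T₁ − T₂) = (1.95)(12.47)(412 − 958.3) = -13284 J.

W ≈ -13.3 kJ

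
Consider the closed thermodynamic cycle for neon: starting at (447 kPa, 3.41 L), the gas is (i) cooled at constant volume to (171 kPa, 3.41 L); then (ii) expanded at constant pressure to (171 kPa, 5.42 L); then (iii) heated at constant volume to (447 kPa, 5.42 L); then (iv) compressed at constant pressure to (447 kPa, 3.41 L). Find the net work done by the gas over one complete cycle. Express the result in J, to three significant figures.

Constant-volume legs do no work.
W(ii) = (171)(5.42 − 3.41) = 343.7 J; W(iv) = (447)(3.41 − 5.42) = -898.5 J.
W_net = 343.7 − 898.5 = -554.8 J (the counter-clockwise enclosed area).

W_net ≈ -555 J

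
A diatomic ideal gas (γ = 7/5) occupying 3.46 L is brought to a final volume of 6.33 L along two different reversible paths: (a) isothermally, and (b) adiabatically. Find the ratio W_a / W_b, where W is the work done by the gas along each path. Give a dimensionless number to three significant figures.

W_a / W_b ≈ 1.13

Path (a) isothermal: W = P₁V₁ ln(V₂/V₁) → W_a/(P₁V₁) = 0.604.
Path (b) adiabatic: W = P₁V₁(1 − (V₁/V₂)^(γ−1))/(γ−1) → W_b/(P₁V₁) = 0.5366.
W_a / W_b = 0.604 / 0.5366 = 1.126.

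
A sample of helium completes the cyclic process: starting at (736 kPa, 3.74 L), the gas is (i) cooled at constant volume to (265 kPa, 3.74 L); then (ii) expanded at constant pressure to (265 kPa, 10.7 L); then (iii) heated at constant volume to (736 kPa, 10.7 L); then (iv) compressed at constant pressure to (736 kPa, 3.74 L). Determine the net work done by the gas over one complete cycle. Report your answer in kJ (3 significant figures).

Constant-volume legs do no work.
W(ii) = (265)(10.7 − 3.74) = 1844 J; W(iv) = (736)(3.74 − 10.7) = -5123 J.
W_net = 1844 − 5123 = -3278 J (the counter-clockwise enclosed area).

W_net ≈ -3.28 kJ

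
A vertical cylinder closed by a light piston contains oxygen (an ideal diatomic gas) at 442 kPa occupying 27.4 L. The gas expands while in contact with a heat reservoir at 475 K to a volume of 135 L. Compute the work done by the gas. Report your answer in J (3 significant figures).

Isothermal: W = nRT ln(V₂/V₁) = P₁V₁ ln(V₂/V₁).
P₁V₁ = (442 kPa)(27.4 L) = 12111 J.
W = 12111 × ln(135/27.4) = 12111 × 1.595
W_by_gas = 19313 J.

W ≈ 19300 J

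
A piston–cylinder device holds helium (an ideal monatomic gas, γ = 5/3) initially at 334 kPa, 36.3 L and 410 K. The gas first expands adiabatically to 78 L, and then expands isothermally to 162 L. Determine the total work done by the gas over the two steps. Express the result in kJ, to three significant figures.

Step 1 (adiabatic): W = (P₁V₁ − P₂V₂)/(γ−1) = (12124 − 7281)/0.667 = 7265 J.
After step 1: P = 93.35 kPa, V = 78 L, T = 246.2 K.
Step 2 (isothermal): W = P₁V₁ ln(V₂/V₁) = (7281) ln(162/78) = 5322 J.
W_total = 7265 + 5322 = 12586 J.

W_total ≈ 12.6 kJ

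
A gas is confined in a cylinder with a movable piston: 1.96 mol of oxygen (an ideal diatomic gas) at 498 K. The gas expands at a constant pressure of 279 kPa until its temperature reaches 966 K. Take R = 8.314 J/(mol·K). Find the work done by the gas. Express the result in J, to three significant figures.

W ≈ 7630 J

Isobaric: W = P ΔV = nR ΔT.
W = (1.96)(8.314)(966 − 498) = 7626 J.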